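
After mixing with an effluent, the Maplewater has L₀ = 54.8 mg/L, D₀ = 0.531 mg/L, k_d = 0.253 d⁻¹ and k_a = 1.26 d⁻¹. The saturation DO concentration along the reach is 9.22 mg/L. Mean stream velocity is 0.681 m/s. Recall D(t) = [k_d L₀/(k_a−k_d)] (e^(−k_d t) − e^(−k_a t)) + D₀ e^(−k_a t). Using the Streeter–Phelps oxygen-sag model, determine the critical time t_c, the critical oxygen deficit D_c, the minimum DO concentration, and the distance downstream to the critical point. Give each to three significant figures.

With k_a/k_d = 4.980 and 1 − D₀(k_a−k_d)/(k_d L₀) = 0.9614,
t_c = ln(4.980 × 0.9614) / (1.26 − 0.253) = ln(4.788) / 1.007 = 1.566/1.007 = 1.555 d.
L(t_c) = L₀ e^(−k_d t_c) = 54.8 × 0.6747 = 36.97 mg/L, and at the critical point k_a D_c = k_d L, so D_c = (0.253/1.26) × 36.97 = 7.424 mg/L.
Minimum DO = C_s − D_c = 9.22 − 7.424 = 1.796 mg/L.
x_c = v t_c = 0.681 m/s × 1.555 d × 86400 s/d = 91510 m ≈ 91.5 km.

t_c ≈ 1.56 d; D_c ≈ 7.42 mg/L; min DO ≈ 1.80 mg/L; x_c ≈ 91.5 km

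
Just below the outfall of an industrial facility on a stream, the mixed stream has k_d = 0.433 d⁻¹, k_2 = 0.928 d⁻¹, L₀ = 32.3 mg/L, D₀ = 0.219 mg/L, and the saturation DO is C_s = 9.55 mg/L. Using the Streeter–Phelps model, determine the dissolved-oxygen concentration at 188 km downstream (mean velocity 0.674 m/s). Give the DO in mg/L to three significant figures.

DO ≈ 3.97 mg/L

Travel time t = x/v = 188 km / (0.674 m/s) = 188000 m / 0.674 m/s = 278900 s = 3.228 d.
k_d L₀/(k_2−k_d) = 0.433×32.3/(0.928−0.433) = 13.99/0.4950 = 28.25 mg/L.
e^(−k_d t) = e^(−0.433×3.228) = 0.2471; e^(−k_2 t) = e^(−0.928×3.228) = 0.04999.
D = 28.25 × (0.2471 − 0.04999) + 0.219 × 0.04999 = 5.570 + 0.01095 = 5.581 mg/L.
DO = C_s − D = 9.55 − 5.581 = 3.969 mg/L.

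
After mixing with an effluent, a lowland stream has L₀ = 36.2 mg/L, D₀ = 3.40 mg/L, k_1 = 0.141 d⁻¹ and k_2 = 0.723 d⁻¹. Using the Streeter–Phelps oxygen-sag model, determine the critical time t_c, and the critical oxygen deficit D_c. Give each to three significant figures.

t_c ≈ 1.97 d; D_c ≈ 5.35 mg/L

t_c = [1/(k_2−k_1)] ln[(k_2/k_1)(1 − D₀(k_2−k_1)/(k_1 L₀))]
= [1/(0.723−0.141)] ln[(0.723/0.141)(1 − 3.40×0.5820/(0.141×36.2))]
= (1/0.5820) ln[5.128 × 0.6123] = 1.718 × ln(3.140) = 1.718 × 1.144 = 1.966 d.
L(t_c) = L₀ e^(−k_1 t_c) = 36.2 × 0.7579 = 27.44 mg/L, and at the critical point k_2 D_c = k_1 L, so D_c = (0.141/0.723) × 27.44 = 5.351 mg/L.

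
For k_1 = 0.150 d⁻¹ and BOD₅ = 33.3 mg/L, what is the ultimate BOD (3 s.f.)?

L₀ ≈ 63.1 mg/L

BOD₅ = L₀(1 − e^(−5k_1)) ⇒ L₀ = BOD₅ / (1 − e^(−5×0.150))
= 33.3 / (1 − 0.4724) = 33.3 / 0.5276 = 63.11 mg/L.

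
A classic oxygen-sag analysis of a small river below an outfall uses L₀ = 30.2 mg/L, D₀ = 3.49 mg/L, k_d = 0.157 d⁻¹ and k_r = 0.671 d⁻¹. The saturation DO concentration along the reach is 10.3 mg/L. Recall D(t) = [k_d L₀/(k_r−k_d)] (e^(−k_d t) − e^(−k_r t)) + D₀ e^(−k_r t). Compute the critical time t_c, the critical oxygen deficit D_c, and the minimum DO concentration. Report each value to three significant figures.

With k_r/k_d = 4.274 and 1 − D₀(k_r−k_d)/(k_d L₀) = 0.6217,
t_c = ln(4.274 × 0.6217) / (0.671 − 0.157) = ln(2.657) / 0.5140 = 0.9772/0.5140 = 1.901 d.
D_c = (k_d/k_r) L₀ e^(−k_d t_c) = (0.157/0.671) × 30.2 × e^(−0.157×1.901) = 0.2340 × 30.2 × 0.7420 = 5.243 mg/L.
Minimum DO = C_s − D_c = 10.3 − 5.243 = 5.057 mg/L.

t_c ≈ 1.90 d; D_c ≈ 5.24 mg/L; min DO ≈ 5.06 mg/L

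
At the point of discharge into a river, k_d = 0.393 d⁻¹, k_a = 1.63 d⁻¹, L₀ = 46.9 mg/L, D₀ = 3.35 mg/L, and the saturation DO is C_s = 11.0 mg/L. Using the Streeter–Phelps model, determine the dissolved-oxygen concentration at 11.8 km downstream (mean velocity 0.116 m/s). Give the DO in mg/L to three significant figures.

Travel time t = x/v = 11.8 km / (0.116 m/s) = 11800 m / 0.116 m/s = 101700 s = 1.177 d.
k_d L₀/(k_a−k_d) = 0.393×46.9/(1.63−0.393) = 18.43/1.237 = 14.90 mg/L.
e^(−k_d t) = e^(−0.393×1.177) = 0.6296; e^(−k_a t) = e^(−1.63×1.177) = 0.1467.
D = 14.90 × (0.6296 − 0.1467) + 3.35 × 0.1467 = 7.194 + 0.4916 = 7.686 mg/L.
DO = C_s − D = 11.0 − 7.686 = 3.314 mg/L.

DO ≈ 3.31 mg/L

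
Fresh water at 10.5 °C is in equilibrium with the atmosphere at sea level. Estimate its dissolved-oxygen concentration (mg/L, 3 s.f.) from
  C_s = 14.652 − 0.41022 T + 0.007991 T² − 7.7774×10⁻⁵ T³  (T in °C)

C_s = 14.652 − 0.41022×10.5 + 0.007991×10.5² − 7.7774×10⁻⁵×10.5³ = 11.14 mg/L.

C_s ≈ 11.1 mg/L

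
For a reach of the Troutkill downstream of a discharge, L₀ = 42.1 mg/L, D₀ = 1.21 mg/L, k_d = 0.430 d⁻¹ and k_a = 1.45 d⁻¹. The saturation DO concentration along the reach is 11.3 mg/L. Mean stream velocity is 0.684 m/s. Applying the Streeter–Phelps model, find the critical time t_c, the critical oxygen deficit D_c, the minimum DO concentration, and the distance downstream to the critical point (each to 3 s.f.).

At the critical point dD/dt = 0, so k_d L₀ e^(−k_d t) = k_a D. Substituting D(t) from the Streeter–Phelps equation and solving for t gives
t_c = ln[(k_a/k_d)(1 − D₀(k_a−k_d)/(k_d L₀))] / (k_a−k_d).
Here k_a−k_d = 1.020 d⁻¹ and 1 − D₀(k_a−k_d)/(k_d L₀) = 1 − 1.21×1.020/(0.430×42.1) = 0.9318, so
t_c = ln(3.372 × 0.9318) / 1.020 = 1.145 / 1.020 = 1.122 d.
D_c = (k_d/k_a) L₀ e^(−k_d t_c) = (0.430/1.45) × 42.1 × e^(−0.430×1.122) = 0.2966 × 42.1 × 0.6171 = 7.705 mg/L.
Minimum DO = C_s − D_c = 11.3 − 7.705 = 3.595 mg/L.
x_c = v t_c = 0.684 m/s × 1.122 d × 86400 s/d = 66340 m ≈ 66.3 km.

t_c ≈ 1.12 d; D_c ≈ 7.70 mg/L; min DO ≈ 3.60 mg/L; x_c ≈ 66.3 km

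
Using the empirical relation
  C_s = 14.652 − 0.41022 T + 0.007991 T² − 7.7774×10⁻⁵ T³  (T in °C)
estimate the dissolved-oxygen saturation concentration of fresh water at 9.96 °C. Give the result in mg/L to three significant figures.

C_s ≈ 11.3 mg/L

C_s = 14.652 − 0.41022×9.96 + 0.007991×9.96² − 7.7774×10⁻⁵×9.96³ = 11.28 mg/L.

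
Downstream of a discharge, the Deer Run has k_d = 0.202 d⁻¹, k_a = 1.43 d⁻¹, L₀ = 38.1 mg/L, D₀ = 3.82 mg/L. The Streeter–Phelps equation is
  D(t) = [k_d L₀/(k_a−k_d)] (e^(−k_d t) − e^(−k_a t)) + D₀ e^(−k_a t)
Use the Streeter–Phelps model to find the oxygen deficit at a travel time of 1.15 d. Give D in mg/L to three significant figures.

k_d L₀/(k_a−k_d) = 0.202×38.1/(1.43−0.202) = 7.696/1.228 = 6.267 mg/L.
e^(−k_d t) = e^(−0.202×1.150) = 0.7927; e^(−k_a t) = e^(−1.43×1.150) = 0.1931.
D = 6.267 × (0.7927 − 0.1931) + 3.82 × 0.1931 = 3.758 + 0.7377 = 4.496 mg/L.

D ≈ 4.50 mg/L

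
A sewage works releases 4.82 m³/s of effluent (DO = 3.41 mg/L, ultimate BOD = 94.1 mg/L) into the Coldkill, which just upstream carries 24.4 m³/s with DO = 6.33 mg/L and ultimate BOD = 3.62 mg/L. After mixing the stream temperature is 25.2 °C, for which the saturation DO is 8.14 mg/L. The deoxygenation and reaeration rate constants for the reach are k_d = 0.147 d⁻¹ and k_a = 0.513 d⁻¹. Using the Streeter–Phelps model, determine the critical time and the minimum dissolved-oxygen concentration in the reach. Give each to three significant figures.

Mixed DO = (24.4×6.33 + 4.82×3.41)/(24.4+4.82) = 170.9/29.22 = 5.848 mg/L.
Mixed L₀ = (24.4×3.62 + 4.82×94.1)/(29.22) = 541.9/29.22 = 18.55 mg/L.
Initial deficit D₀ = C_s − DO₀ = 8.14 − 5.848 = 2.292 mg/L.
t_c = (1/0.3660) ln[(0.513/0.147)(1 − 2.292×0.3660/(0.147×18.55))] = 2.732 × ln(2.416) = 2.410 d.
D_c = (0.147/0.513) × 18.55 × e^(−0.147×2.410) = 0.2865 × 18.55 × 0.7017 = 3.729 mg/L.
Minimum DO = 8.14 − 3.729 = 4.411 mg/L.

t_c ≈ 2.41 d; minimum DO ≈ 4.41 mg/L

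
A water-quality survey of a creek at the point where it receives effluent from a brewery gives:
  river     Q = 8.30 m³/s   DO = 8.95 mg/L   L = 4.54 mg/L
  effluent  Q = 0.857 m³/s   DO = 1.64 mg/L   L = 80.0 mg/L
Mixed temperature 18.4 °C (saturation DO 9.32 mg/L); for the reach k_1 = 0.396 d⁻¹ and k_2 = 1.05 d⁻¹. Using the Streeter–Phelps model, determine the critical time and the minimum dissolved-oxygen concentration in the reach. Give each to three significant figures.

Mixed DO = (8.30×8.95 + 0.857×1.64)/(8.30+0.857) = 75.69/9.157 = 8.266 mg/L.
Mixed L₀ = (8.30×4.54 + 0.857×80.0)/(9.157) = 106.2/9.157 = 11.60 mg/L.
Initial deficit D₀ = C_s − DO₀ = 9.32 − 8.266 = 1.054 mg/L.
t_c = (1/0.6540) ln[(1.05/0.396)(1 − 1.054×0.6540/(0.396×11.60))] = 1.529 × ln(2.254) = 1.242 d.
D_c = (0.396/1.05) × 11.60 × e^(−0.396×1.242) = 0.3771 × 11.60 × 0.6114 = 2.675 mg/L.
Minimum DO = 9.32 − 2.675 = 6.645 mg/L.

t_c ≈ 1.24 d; minimum DO ≈ 6.64 mg/L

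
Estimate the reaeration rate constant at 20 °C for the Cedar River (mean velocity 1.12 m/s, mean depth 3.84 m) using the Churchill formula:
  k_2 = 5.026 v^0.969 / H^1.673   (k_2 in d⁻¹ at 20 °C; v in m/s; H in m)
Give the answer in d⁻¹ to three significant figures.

k_2 = 5.026 × 1.12^0.969 / 3.84^1.673 = 5.026 × 1.116 / 9.497 = 0.5906 d⁻¹.

k_2 ≈ 0.591 d⁻¹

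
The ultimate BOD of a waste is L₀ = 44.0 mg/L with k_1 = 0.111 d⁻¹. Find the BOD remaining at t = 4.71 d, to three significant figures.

L_t = L₀ e^(−k_1 t) = 44.0 × e^(−0.111×4.71) = 44.0 × 0.5929 = 26.09 mg/L.

L ≈ 26.1 mg/L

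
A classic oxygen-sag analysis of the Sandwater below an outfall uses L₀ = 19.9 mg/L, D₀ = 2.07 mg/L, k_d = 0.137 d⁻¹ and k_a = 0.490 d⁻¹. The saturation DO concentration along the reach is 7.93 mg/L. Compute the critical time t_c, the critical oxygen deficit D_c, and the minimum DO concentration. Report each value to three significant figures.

At the critical point dD/dt = 0, so k_d L₀ e^(−k_d t) = k_a D. Substituting D(t) from the Streeter–Phelps equation and solving for t gives
t_c = ln[(k_a/k_d)(1 − D₀(k_a−k_d)/(k_d L₀))] / (k_a−k_d).
Here k_a−k_d = 0.3530 d⁻¹ and 1 − D₀(k_a−k_d)/(k_d L₀) = 1 − 2.07×0.3530/(0.137×19.9) = 0.7320, so
t_c = ln(3.577 × 0.7320) / 0.3530 = 0.9624 / 0.3530 = 2.726 d.
D_c = (k_d/k_a) L₀ e^(−k_d t_c) = (0.137/0.490) × 19.9 × e^(−0.137×2.726) = 0.2796 × 19.9 × 0.6883 = 3.830 mg/L.
Minimum DO = C_s − D_c = 7.93 − 3.830 = 4.100 mg/L.

t_c ≈ 2.73 d; D_c ≈ 3.83 mg/L; min DO ≈ 4.10 mg/L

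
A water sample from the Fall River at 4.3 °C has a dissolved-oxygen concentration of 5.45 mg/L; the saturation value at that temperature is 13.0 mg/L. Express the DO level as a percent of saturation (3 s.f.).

41.9 % saturation

% saturation = C/C_s × 100 = 5.45/13.0 × 100 = 41.9 %.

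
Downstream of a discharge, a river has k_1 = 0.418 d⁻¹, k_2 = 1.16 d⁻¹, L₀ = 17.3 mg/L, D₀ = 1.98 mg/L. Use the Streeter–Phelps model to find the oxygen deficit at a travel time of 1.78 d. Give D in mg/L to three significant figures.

k_1 L₀/(k_2−k_1) = 0.418×17.3/(1.16−0.418) = 7.231/0.7420 = 9.746 mg/L.
e^(−k_1 t) = e^(−0.418×1.780) = 0.4752; e^(−k_2 t) = e^(−1.16×1.780) = 0.1268.
D = 9.746 × (0.4752 − 0.1268) + 1.98 × 0.1268 = 3.395 + 0.2512 = 3.646 mg/L.

D ≈ 3.65 mg/L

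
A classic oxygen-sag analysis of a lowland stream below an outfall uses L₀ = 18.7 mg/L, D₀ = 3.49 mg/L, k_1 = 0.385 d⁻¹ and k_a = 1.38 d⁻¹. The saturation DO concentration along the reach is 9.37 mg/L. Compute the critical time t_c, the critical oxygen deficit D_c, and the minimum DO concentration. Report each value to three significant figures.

t_c ≈ 0.621 d; D_c ≈ 4.11 mg/L; min DO ≈ 5.26 mg/L

t_c = [1/(k_a−k_1)] ln[(k_a/k_1)(1 − D₀(k_a−k_1)/(k_1 L₀))]
= [1/(1.38−0.385)] ln[(1.38/0.385)(1 − 3.49×0.9950/(0.385×18.7))]
= (1/0.9950) ln[3.584 × 0.5177] = 1.005 × ln(1.856) = 1.005 × 0.6182 = 0.6213 d.
L(t_c) = L₀ e^(−k_1 t_c) = 18.7 × 0.7873 = 14.72 mg/L, and at the critical point k_a D_c = k_1 L, so D_c = (0.385/1.38) × 14.72 = 4.107 mg/L.
Minimum DO = C_s − D_c = 9.37 − 4.107 = 5.263 mg/L.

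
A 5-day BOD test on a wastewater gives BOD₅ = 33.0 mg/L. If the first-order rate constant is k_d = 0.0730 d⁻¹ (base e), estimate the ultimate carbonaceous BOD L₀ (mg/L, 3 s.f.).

BOD₅ = L₀(1 − e^(−5k_d)) ⇒ L₀ = BOD₅ / (1 − e^(−5×0.0730))
= 33.0 / (1 − 0.6942) = 33.0 / 0.3058 = 107.9 mg/L.

L₀ ≈ 108 mg/L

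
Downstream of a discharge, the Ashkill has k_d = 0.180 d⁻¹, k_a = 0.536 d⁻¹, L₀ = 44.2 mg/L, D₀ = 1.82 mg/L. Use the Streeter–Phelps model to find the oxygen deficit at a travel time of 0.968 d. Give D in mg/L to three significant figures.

D ≈ 6.56 mg/L

k_d L₀/(k_a−k_d) = 0.180×44.2/(0.536−0.180) = 7.956/0.3560 = 22.35 mg/L.
e^(−k_d t) = e^(−0.180×0.9680) = 0.8401; e^(−k_a t) = e^(−0.536×0.9680) = 0.5952.
D = 22.35 × (0.8401 − 0.5952) + 1.82 × 0.5952 = 5.473 + 1.083 = 6.556 mg/L.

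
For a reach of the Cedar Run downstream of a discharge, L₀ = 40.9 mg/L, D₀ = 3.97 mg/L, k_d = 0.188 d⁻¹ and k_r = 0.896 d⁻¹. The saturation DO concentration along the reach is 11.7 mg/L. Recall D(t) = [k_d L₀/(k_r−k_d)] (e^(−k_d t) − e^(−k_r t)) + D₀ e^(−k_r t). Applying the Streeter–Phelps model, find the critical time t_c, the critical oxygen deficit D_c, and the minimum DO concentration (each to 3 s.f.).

With k_r/k_d = 4.766 and 1 − D₀(k_r−k_d)/(k_d L₀) = 0.6345,
t_c = ln(4.766 × 0.6345) / (0.896 − 0.188) = ln(3.024) / 0.7080 = 1.107/0.7080 = 1.563 d.
D_c = (k_d/k_r) L₀ e^(−k_d t_c) = (0.188/0.896) × 40.9 × e^(−0.188×1.563) = 0.2098 × 40.9 × 0.7454 = 6.397 mg/L.
Minimum DO = C_s − D_c = 11.7 − 6.397 = 5.303 mg/L.

t_c ≈ 1.56 d; D_c ≈ 6.40 mg/L; min DO ≈ 5.30 mg/L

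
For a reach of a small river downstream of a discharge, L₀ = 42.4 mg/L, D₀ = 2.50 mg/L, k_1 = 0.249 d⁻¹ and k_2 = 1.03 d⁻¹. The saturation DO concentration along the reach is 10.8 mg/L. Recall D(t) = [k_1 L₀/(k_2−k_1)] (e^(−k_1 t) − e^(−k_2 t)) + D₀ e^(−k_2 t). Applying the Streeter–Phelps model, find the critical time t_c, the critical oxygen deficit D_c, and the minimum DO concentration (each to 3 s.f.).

t_c = [1/(k_2−k_1)] ln[(k_2/k_1)(1 − D₀(k_2−k_1)/(k_1 L₀))]
= [1/(1.03−0.249)] ln[(1.03/0.249)(1 − 2.50×0.7810/(0.249×42.4))]
= (1/0.7810) ln[4.137 × 0.8151] = 1.280 × ln(3.372) = 1.280 × 1.215 = 1.556 d.
D_c = (k_1/k_2) L₀ e^(−k_1 t_c) = (0.249/1.03) × 42.4 × e^(−0.249×1.556) = 0.2417 × 42.4 × 0.6788 = 6.957 mg/L.
Minimum DO = C_s − D_c = 10.8 − 6.957 = 3.843 mg/L.

t_c ≈ 1.56 d; D_c ≈ 6.96 mg/L; min DO ≈ 3.84 mg/L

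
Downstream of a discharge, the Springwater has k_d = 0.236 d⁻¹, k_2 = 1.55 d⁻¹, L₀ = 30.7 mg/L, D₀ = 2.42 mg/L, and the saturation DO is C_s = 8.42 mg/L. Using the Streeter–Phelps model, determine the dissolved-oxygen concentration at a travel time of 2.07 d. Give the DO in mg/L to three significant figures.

DO ≈ 5.16 mg/L

k_d L₀/(k_2−k_d) = 0.236×30.7/(1.55−0.236) = 7.245/1.314 = 5.514 mg/L.
e^(−k_d t) = e^(−0.236×2.070) = 0.6135; e^(−k_2 t) = e^(−1.55×2.070) = 0.04042.
D = 5.514 × (0.6135 − 0.04042) + 2.42 × 0.04042 = 3.160 + 0.09781 = 3.258 mg/L.
DO = C_s − D = 8.42 − 3.258 = 5.162 mg/L.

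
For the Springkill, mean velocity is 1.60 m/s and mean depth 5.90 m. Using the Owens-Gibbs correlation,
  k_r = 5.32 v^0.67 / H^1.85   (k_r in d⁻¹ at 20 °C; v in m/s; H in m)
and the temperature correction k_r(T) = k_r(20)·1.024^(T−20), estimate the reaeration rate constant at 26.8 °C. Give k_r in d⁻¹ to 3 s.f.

k_r ≈ 0.321 d⁻¹

k_r(20) = 5.32 × 1.60^0.67 / 5.90^1.85 = 5.32 × 1.370 / 26.67 = 0.2733 d⁻¹.
k_r(26.8) = 0.2733 × 1.024^(26.8−20) = 0.2733 × 1.175 = 0.3211 d⁻¹.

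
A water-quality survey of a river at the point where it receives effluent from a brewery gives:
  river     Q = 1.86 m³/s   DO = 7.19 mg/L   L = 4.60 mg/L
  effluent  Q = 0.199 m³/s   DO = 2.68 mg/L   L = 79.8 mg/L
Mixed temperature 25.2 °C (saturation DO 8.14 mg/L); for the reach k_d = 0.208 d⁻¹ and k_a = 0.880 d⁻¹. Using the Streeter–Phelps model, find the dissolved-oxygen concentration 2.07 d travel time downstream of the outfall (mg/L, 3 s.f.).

Mixed DO = (1.86×7.19 + 0.199×2.68)/(1.86+0.199) = 13.91/2.059 = 6.754 mg/L.
Mixed L₀ = (1.86×4.60 + 0.199×79.8)/(2.059) = 24.44/2.059 = 11.87 mg/L.
Initial deficit D₀ = C_s − DO₀ = 8.14 − 6.754 = 1.386 mg/L.
D(2.07) = [0.208×11.87/(0.880−0.208)](e^(−0.208×2.07) − e^(−0.880×2.07)) + 1.386 e^(−0.880×2.07)
= 3.673 × (0.6501 − 0.1618) + 1.386 × 0.1618 = 2.018 mg/L.
DO = 8.14 − 2.018 = 6.122 mg/L.

DO ≈ 6.12 mg/L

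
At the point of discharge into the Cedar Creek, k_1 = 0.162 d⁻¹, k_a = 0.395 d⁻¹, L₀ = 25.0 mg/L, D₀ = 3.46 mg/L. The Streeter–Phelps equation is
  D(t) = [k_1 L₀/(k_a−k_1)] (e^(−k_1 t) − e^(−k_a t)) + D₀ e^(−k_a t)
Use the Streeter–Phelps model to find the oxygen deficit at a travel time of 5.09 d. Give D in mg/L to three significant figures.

k_1 L₀/(k_a−k_1) = 0.162×25.0/(0.395−0.162) = 4.050/0.2330 = 17.38 mg/L.
e^(−k_1 t) = e^(−0.162×5.090) = 0.4384; e^(−k_a t) = e^(−0.395×5.090) = 0.1339.
D = 17.38 × (0.4384 − 0.1339) + 3.46 × 0.1339 = 5.293 + 0.4633 = 5.756 mg/L.

D ≈ 5.76 mg/L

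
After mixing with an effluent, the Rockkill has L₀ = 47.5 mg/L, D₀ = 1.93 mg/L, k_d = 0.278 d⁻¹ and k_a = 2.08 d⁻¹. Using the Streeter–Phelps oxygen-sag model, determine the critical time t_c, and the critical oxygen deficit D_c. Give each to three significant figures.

At the critical point dD/dt = 0, so k_d L₀ e^(−k_d t) = k_a D. Substituting D(t) from the Streeter–Phelps equation and solving for t gives
t_c = ln[(k_a/k_d)(1 − D₀(k_a−k_d)/(k_d L₀))] / (k_a−k_d).
Here k_a−k_d = 1.802 d⁻¹ and 1 − D₀(k_a−k_d)/(k_d L₀) = 1 − 1.93×1.802/(0.278×47.5) = 0.7366, so
t_c = ln(7.482 × 0.7366) / 1.802 = 1.707 / 1.802 = 0.9472 d.
D_c = (k_d/k_a) L₀ e^(−k_d t_c) = (0.278/2.08) × 47.5 × e^(−0.278×0.9472) = 0.1337 × 47.5 × 0.7685 = 4.879 mg/L.

t_c ≈ 0.947 d; D_c ≈ 4.88 mg/L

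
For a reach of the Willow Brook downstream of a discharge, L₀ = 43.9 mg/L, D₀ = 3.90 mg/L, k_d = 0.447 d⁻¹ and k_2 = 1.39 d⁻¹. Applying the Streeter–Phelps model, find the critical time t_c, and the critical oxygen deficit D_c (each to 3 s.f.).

t_c ≈ 0.983 d; D_c ≈ 9.10 mg/L

At the critical point dD/dt = 0, so k_d L₀ e^(−k_d t) = k_2 D. Substituting D(t) from the Streeter–Phelps equation and solving for t gives
t_c = ln[(k_2/k_d)(1 − D₀(k_2−k_d)/(k_d L₀))] / (k_2−k_d).
Here k_2−k_d = 0.9430 d⁻¹ and 1 − D₀(k_2−k_d)/(k_d L₀) = 1 − 3.90×0.9430/(0.447×43.9) = 0.8126, so
t_c = ln(3.110 × 0.8126) / 0.9430 = 0.9270 / 0.9430 = 0.9830 d.
L(t_c) = L₀ e^(−k_d t_c) = 43.9 × 0.6444 = 28.29 mg/L, and at the critical point k_2 D_c = k_d L, so D_c = (0.447/1.39) × 28.29 = 9.098 mg/L.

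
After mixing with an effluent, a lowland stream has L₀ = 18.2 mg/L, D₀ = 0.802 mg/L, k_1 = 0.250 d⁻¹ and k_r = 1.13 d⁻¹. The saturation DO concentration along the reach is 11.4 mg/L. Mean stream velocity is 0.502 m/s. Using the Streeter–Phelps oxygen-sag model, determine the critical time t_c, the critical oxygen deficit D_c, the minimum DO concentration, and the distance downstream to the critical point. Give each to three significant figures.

t_c ≈ 1.52 d; D_c ≈ 2.75 mg/L; min DO ≈ 8.65 mg/L; x_c ≈ 66.0 km

With k_r/k_1 = 4.520 and 1 − D₀(k_r−k_1)/(k_1 L₀) = 0.8449,
t_c = ln(4.520 × 0.8449) / (1.13 − 0.250) = ln(3.819) / 0.8800 = 1.340/0.8800 = 1.523 d.
L(t_c) = L₀ e^(−k_1 t_c) = 18.2 × 0.6834 = 12.44 mg/L, and at the critical point k_r D_c = k_1 L, so D_c = (0.250/1.13) × 12.44 = 2.752 mg/L.
Minimum DO = C_s − D_c = 11.4 − 2.752 = 8.648 mg/L.
x_c = v t_c = 0.502 m/s × 1.523 d × 86400 s/d = 66040 m ≈ 66.0 km.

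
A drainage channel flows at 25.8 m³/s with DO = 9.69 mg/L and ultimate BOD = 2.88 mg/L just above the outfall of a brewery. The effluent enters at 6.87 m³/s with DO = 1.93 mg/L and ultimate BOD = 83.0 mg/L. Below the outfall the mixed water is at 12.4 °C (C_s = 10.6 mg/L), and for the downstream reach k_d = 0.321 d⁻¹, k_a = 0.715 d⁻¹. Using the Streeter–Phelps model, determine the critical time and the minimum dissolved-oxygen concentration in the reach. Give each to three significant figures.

t_c ≈ 1.60 d; minimum DO ≈ 5.29 mg/L

Mixed DO = (25.8×9.69 + 6.87×1.93)/(25.8+6.87) = 263.3/32.67 = 8.058 mg/L.
Mixed L₀ = (25.8×2.88 + 6.87×83.0)/(32.67) = 644.5/32.67 = 19.73 mg/L.
Initial deficit D₀ = C_s − DO₀ = 10.6 − 8.058 = 2.542 mg/L.
t_c = (1/0.3940) ln[(0.715/0.321)(1 − 2.542×0.3940/(0.321×19.73))] = 2.538 × ln(1.875) = 1.596 d.
D_c = (0.321/0.715) × 19.73 × e^(−0.321×1.596) = 0.4490 × 19.73 × 0.5992 = 5.307 mg/L.
Minimum DO = 10.6 − 5.307 = 5.293 mg/L.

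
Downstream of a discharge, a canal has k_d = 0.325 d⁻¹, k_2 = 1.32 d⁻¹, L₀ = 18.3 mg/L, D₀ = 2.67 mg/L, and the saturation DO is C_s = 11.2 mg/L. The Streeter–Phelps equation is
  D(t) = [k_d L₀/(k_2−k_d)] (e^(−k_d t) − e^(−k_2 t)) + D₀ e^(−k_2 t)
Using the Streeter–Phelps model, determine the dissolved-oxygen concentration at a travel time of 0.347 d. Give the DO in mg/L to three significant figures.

DO ≈ 7.95 mg/L

k_d L₀/(k_2−k_d) = 0.325×18.3/(1.32−0.325) = 5.948/0.9950 = 5.977 mg/L.
e^(−k_d t) = e^(−0.325×0.3470) = 0.8934; e^(−k_2 t) = e^(−1.32×0.3470) = 0.6325.
D = 5.977 × (0.8934 − 0.6325) + 2.67 × 0.6325 = 1.559 + 1.689 = 3.248 mg/L.
DO = C_s − D = 11.2 − 3.248 = 7.952 mg/L.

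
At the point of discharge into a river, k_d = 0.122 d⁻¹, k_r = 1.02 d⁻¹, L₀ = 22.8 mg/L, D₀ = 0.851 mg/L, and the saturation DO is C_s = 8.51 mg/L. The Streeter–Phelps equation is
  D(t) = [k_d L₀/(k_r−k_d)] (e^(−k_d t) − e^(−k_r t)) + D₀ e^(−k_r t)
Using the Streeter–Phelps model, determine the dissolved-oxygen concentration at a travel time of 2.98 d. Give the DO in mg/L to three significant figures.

k_d L₀/(k_r−k_d) = 0.122×22.8/(1.02−0.122) = 2.782/0.8980 = 3.098 mg/L.
e^(−k_d t) = e^(−0.122×2.980) = 0.6952; e^(−k_r t) = e^(−1.02×2.980) = 0.04785.
D = 3.098 × (0.6952 − 0.04785) + 0.851 × 0.04785 = 2.005 + 0.04072 = 2.046 mg/L.
DO = C_s − D = 8.51 − 2.046 = 6.464 mg/L.

DO ≈ 6.46 mg/L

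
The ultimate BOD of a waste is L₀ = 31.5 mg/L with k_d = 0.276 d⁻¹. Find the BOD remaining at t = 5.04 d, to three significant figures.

L ≈ 7.84 mg/L

L_t = L₀ e^(−k_d t) = 31.5 × e^(−0.276×5.04) = 31.5 × 0.2488 = 7.838 mg/L.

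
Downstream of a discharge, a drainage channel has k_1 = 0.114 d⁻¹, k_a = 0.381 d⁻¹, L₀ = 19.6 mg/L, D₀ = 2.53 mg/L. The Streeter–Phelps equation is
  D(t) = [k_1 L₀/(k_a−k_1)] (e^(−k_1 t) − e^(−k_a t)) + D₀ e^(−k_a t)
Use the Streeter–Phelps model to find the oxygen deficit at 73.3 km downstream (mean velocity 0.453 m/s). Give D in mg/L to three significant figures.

Travel time t = x/v = 73.3 km / (0.453 m/s) = 73300 m / 0.453 m/s = 161800 s = 1.873 d.
k_1 L₀/(k_a−k_1) = 0.114×19.6/(0.381−0.114) = 2.234/0.2670 = 8.369 mg/L.
e^(−k_1 t) = e^(−0.114×1.873) = 0.8078; e^(−k_a t) = e^(−0.381×1.873) = 0.4899.
D = 8.369 × (0.8078 − 0.4899) + 2.53 × 0.4899 = 2.660 + 1.239 = 3.899 mg/L.

D ≈ 3.90 mg/L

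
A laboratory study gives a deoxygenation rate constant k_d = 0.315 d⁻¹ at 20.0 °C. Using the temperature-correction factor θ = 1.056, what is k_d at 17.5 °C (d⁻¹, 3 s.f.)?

k_d ≈ 0.275 d⁻¹

k_d(T₂) = k_d(T₁) · θ^(T₂−T₁) = 0.315 × 1.056^(17.5−20.0)
= 0.315 × 1.056^-2.50 = 0.315 × 0.8727 = 0.2749 d⁻¹.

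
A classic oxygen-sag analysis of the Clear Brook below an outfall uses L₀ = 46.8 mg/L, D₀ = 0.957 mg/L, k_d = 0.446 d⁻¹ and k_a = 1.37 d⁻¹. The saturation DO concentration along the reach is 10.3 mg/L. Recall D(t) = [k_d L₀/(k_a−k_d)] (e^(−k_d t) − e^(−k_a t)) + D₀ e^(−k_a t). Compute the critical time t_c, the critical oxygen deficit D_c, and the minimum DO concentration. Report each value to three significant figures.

At the critical point dD/dt = 0, so k_d L₀ e^(−k_d t) = k_a D. Substituting D(t) from the Streeter–Phelps equation and solving for t gives
t_c = ln[(k_a/k_d)(1 − D₀(k_a−k_d)/(k_d L₀))] / (k_a−k_d).
Here k_a−k_d = 0.9240 d⁻¹ and 1 − D₀(k_a−k_d)/(k_d L₀) = 1 − 0.957×0.9240/(0.446×46.8) = 0.9576, so
t_c = ln(3.072 × 0.9576) / 0.9240 = 1.079 / 0.9240 = 1.168 d.
L(t_c) = L₀ e^(−k_d t_c) = 46.8 × 0.5940 = 27.80 mg/L, and at the critical point k_a D_c = k_d L, so D_c = (0.446/1.37) × 27.80 = 9.051 mg/L.
Minimum DO = C_s − D_c = 10.3 − 9.051 = 1.249 mg/L.

t_c ≈ 1.17 d; D_c ≈ 9.05 mg/L; min DO ≈ 1.25 mg/L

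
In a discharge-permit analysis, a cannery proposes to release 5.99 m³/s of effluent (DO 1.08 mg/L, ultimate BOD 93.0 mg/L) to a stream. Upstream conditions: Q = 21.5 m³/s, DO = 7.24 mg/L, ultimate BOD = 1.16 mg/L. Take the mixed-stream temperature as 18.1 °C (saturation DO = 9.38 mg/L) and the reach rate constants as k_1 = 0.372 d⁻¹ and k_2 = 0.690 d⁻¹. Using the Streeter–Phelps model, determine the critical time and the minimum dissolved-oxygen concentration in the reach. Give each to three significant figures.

Mixed DO = (21.5×7.24 + 5.99×1.08)/(21.5+5.99) = 162.1/27.49 = 5.898 mg/L.
Mixed L₀ = (21.5×1.16 + 5.99×93.0)/(27.49) = 582.0/27.49 = 21.17 mg/L.
Initial deficit D₀ = C_s − DO₀ = 9.38 − 5.898 = 3.482 mg/L.
t_c = (1/0.3180) ln[(0.690/0.372)(1 − 3.482×0.3180/(0.372×21.17))] = 3.145 × ln(1.594) = 1.466 d.
D_c = (0.372/0.690) × 21.17 × e^(−0.372×1.466) = 0.5391 × 21.17 × 0.5796 = 6.615 mg/L.
Minimum DO = 9.38 − 6.615 = 2.765 mg/L.

t_c ≈ 1.47 d; minimum DO ≈ 2.76 mg/L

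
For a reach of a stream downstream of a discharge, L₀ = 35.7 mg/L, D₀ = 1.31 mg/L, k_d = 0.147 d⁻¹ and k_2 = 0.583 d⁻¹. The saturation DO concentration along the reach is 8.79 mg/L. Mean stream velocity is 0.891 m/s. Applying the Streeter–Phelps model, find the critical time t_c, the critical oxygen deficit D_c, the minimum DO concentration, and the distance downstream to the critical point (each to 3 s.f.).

With k_2/k_d = 3.966 and 1 − D₀(k_2−k_d)/(k_d L₀) = 0.8912,
t_c = ln(3.966 × 0.8912) / (0.583 − 0.147) = ln(3.534) / 0.4360 = 1.263/0.4360 = 2.896 d.
L(t_c) = L₀ e^(−k_d t_c) = 35.7 × 0.6533 = 23.32 mg/L, and at the critical point k_2 D_c = k_d L, so D_c = (0.147/0.583) × 23.32 = 5.881 mg/L.
Minimum DO = C_s − D_c = 8.79 − 5.881 = 2.909 mg/L.
x_c = v t_c = 0.891 m/s × 2.896 d × 86400 s/d = 222900 m ≈ 223 km.

t_c ≈ 2.90 d; D_c ≈ 5.88 mg/L; min DO ≈ 2.91 mg/L; x_c ≈ 223 km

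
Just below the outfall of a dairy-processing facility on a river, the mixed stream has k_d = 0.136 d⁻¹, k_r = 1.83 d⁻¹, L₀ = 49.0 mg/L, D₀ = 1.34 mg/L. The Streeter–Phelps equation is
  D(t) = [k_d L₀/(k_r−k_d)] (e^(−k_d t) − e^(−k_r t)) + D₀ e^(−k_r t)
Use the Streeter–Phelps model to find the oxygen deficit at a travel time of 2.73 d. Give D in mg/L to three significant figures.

D ≈ 2.70 mg/L

k_d L₀/(k_r−k_d) = 0.136×49.0/(1.83−0.136) = 6.664/1.694 = 3.934 mg/L.
e^(−k_d t) = e^(−0.136×2.730) = 0.6899; e^(−k_r t) = e^(−1.83×2.730) = 0.006766.
D = 3.934 × (0.6899 − 0.006766) + 1.34 × 0.006766 = 2.687 + 0.009066 = 2.696 mg/L.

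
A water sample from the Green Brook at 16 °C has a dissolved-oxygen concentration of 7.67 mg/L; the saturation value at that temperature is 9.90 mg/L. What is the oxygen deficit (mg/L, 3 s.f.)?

D = C_s − C = 9.90 − 7.67 = 2.23 mg/L.

D ≈ 2.23 mg/L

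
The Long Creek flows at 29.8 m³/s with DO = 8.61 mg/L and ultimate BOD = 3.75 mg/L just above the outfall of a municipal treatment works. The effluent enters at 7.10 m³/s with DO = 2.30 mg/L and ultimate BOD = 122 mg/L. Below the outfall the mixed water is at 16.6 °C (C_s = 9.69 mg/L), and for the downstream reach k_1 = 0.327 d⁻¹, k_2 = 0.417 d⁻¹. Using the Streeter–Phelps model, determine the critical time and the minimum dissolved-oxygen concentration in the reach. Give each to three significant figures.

Mixed DO = (29.8×8.61 + 7.10×2.30)/(29.8+7.10) = 272.9/36.90 = 7.396 mg/L.
Mixed L₀ = (29.8×3.75 + 7.10×122)/(36.90) = 977.9/36.90 = 26.50 mg/L.
Initial deficit D₀ = C_s − DO₀ = 9.69 − 7.396 = 2.294 mg/L.
t_c = (1/0.09000) ln[(0.417/0.327)(1 − 2.294×0.09000/(0.327×26.50))] = 11.11 × ln(1.245) = 2.433 d.
D_c = (0.327/0.417) × 26.50 × e^(−0.327×2.433) = 0.7842 × 26.50 × 0.4512 = 9.378 mg/L.
Minimum DO = 9.69 − 9.378 = 0.3119 mg/L.

t_c ≈ 2.43 d; minimum DO ≈ 0.312 mg/L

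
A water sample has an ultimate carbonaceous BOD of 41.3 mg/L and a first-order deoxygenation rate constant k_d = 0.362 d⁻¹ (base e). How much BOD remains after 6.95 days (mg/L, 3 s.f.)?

L ≈ 3.34 mg/L

L_t = L₀ e^(−k_d t) = 41.3 × e^(−0.362×6.95) = 41.3 × 0.08079 = 3.337 mg/L.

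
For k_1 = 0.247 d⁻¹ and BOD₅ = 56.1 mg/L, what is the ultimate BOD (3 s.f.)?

L₀ ≈ 79.1 mg/L

BOD₅ = L₀(1 − e^(−5k_1)) ⇒ L₀ = BOD₅ / (1 − e^(−5×0.247))
= 56.1 / (1 − 0.2908) = 56.1 / 0.7092 = 79.11 mg/L.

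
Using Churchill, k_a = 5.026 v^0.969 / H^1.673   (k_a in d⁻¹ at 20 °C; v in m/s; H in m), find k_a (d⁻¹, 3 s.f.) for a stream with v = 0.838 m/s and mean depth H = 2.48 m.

k_a ≈ 0.927 d⁻¹

k_a = 5.026 × 0.838^0.969 / 2.48^1.673 = 5.026 × 0.8426 / 4.570 = 0.9267 d⁻¹.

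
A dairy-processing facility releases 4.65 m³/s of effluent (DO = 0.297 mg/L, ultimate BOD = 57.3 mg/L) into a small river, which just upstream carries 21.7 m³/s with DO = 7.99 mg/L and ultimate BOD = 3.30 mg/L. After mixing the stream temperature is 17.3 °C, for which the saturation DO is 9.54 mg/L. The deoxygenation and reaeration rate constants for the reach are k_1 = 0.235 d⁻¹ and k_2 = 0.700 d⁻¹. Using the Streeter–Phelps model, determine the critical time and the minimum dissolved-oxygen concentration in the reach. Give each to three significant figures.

t_c ≈ 1.07 d; minimum DO ≈ 6.19 mg/L

Mixed DO = (21.7×7.99 + 4.65×0.297)/(21.7+4.65) = 174.8/26.35 = 6.632 mg/L.
Mixed L₀ = (21.7×3.30 + 4.65×57.3)/(26.35) = 338.1/26.35 = 12.83 mg/L.
Initial deficit D₀ = C_s − DO₀ = 9.54 − 6.632 = 2.908 mg/L.
t_c = (1/0.4650) ln[(0.700/0.235)(1 − 2.908×0.4650/(0.235×12.83))] = 2.151 × ln(1.643) = 1.068 d.
D_c = (0.235/0.700) × 12.83 × e^(−0.235×1.068) = 0.3357 × 12.83 × 0.7781 = 3.351 mg/L.
Minimum DO = 9.54 − 3.351 = 6.189 mg/L.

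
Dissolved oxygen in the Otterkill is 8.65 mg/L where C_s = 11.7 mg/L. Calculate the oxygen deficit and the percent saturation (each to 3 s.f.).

D ≈ 3.05 mg/L; 73.9 % saturation

D = C_s − C = 11.7 − 8.65 = 3.05 mg/L.
% saturation = 8.65/11.7 × 100 = 73.9 %.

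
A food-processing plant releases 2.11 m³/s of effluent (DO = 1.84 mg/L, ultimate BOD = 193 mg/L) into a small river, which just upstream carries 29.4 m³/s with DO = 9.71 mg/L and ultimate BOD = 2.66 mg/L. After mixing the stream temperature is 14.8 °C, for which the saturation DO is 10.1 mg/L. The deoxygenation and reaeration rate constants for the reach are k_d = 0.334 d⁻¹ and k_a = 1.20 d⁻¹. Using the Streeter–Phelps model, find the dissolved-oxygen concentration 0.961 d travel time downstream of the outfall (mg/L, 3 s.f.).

Mixed DO = (29.4×9.71 + 2.11×1.84)/(29.4+2.11) = 289.4/31.51 = 9.183 mg/L.
Mixed L₀ = (29.4×2.66 + 2.11×193)/(31.51) = 485.4/31.51 = 15.41 mg/L.
Initial deficit D₀ = C_s − DO₀ = 10.1 − 9.183 = 0.9170 mg/L.
D(0.961) = [0.334×15.41/(1.20−0.334)](e^(−0.334×0.961) − e^(−1.20×0.961)) + 0.9170 e^(−1.20×0.961)
= 5.942 × (0.7254 − 0.3156) + 0.9170 × 0.3156 = 2.724 mg/L.
DO = 10.1 − 2.724 = 7.376 mg/L.

DO ≈ 7.38 mg/L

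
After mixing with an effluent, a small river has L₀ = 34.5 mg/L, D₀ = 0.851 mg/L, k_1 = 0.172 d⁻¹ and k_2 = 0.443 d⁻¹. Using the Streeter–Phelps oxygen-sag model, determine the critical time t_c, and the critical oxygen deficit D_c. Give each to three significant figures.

At the critical point dD/dt = 0, so k_1 L₀ e^(−k_1 t) = k_2 D. Substituting D(t) from the Streeter–Phelps equation and solving for t gives
t_c = ln[(k_2/k_1)(1 − D₀(k_2−k_1)/(k_1 L₀))] / (k_2−k_1).
Here k_2−k_1 = 0.2710 d⁻¹ and 1 − D₀(k_2−k_1)/(k_1 L₀) = 1 − 0.851×0.2710/(0.172×34.5) = 0.9611, so
t_c = ln(2.576 × 0.9611) / 0.2710 = 0.9064 / 0.2710 = 3.345 d.
D_c = (k_1/k_2) L₀ e^(−k_1 t_c) = (0.172/0.443) × 34.5 × e^(−0.172×3.345) = 0.3883 × 34.5 × 0.5625 = 7.535 mg/L.

t_c ≈ 3.34 d; D_c ≈ 7.54 mg/L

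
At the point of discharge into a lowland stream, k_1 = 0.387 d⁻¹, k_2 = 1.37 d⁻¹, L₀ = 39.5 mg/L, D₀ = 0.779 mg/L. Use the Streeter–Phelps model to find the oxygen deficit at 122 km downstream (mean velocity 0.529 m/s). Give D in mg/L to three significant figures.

D ≈ 5.15 mg/L

Travel time t = x/v = 122 km / (0.529 m/s) = 122000 m / 0.529 m/s = 230600 s = 2.669 d.
k_1 L₀/(k_2−k_1) = 0.387×39.5/(1.37−0.387) = 15.29/0.9830 = 15.55 mg/L.
e^(−k_1 t) = e^(−0.387×2.669) = 0.3559; e^(−k_2 t) = e^(−1.37×2.669) = 0.02581.
D = 15.55 × (0.3559 − 0.02581) + 0.779 × 0.02581 = 5.134 + 0.02011 = 5.154 mg/L.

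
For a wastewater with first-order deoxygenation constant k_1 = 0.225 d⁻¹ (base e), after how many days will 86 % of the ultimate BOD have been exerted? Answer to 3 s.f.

t ≈ 8.74 d

y/L₀ = 1 − e^(−k_1 t) = 0.86 ⇒ e^(−k_1 t) = 0.140
t = −ln(0.140) / 0.225 = 1.966 / 0.225 = 8.738 d.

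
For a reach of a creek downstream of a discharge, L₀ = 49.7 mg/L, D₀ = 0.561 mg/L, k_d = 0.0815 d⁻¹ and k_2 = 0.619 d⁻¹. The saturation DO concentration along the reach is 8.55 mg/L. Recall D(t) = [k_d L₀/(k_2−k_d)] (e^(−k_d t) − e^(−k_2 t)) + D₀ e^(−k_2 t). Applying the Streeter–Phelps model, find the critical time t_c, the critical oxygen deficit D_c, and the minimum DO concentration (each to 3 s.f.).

With k_2/k_d = 7.595 and 1 − D₀(k_2−k_d)/(k_d L₀) = 0.9256,
t_c = ln(7.595 × 0.9256) / (0.619 − 0.0815) = ln(7.030) / 0.5375 = 1.950/0.5375 = 3.628 d.
D_c = (k_d/k_2) L₀ e^(−k_d t_c) = (0.0815/0.619) × 49.7 × e^(−0.0815×3.628) = 0.1317 × 49.7 × 0.7440 = 4.869 mg/L.
Minimum DO = C_s − D_c = 8.55 − 4.869 = 3.681 mg/L.

t_c ≈ 3.63 d; D_c ≈ 4.87 mg/L; min DO ≈ 3.68 mg/L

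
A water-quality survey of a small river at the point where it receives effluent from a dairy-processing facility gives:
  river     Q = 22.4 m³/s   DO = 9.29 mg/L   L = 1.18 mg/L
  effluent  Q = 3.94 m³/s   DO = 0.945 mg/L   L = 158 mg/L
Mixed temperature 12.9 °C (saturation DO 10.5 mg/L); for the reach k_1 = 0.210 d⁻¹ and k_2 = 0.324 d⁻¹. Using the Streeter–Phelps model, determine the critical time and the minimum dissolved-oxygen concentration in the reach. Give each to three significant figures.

t_c ≈ 3.32 d; minimum DO ≈ 2.54 mg/L

Mixed DO = (22.4×9.29 + 3.94×0.945)/(22.4+3.94) = 211.8/26.34 = 8.042 mg/L.
Mixed L₀ = (22.4×1.18 + 3.94×158)/(26.34) = 649.0/26.34 = 24.64 mg/L.
Initial deficit D₀ = C_s − DO₀ = 10.5 − 8.042 = 2.458 mg/L.
t_c = (1/0.1140) ln[(0.324/0.210)(1 − 2.458×0.1140/(0.210×24.64))] = 8.772 × ln(1.459) = 3.315 d.
D_c = (0.210/0.324) × 24.64 × e^(−0.210×3.315) = 0.6481 × 24.64 × 0.4985 = 7.960 mg/L.
Minimum DO = 10.5 − 7.960 = 2.540 mg/L.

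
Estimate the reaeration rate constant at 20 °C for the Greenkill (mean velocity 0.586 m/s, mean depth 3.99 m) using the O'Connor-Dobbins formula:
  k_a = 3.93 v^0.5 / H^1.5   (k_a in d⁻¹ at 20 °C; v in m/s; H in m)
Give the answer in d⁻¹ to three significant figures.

k_a ≈ 0.377 d⁻¹

k_a = 3.93 × 0.586^0.5 / 3.99^1.5 = 3.93 × 0.7655 / 7.970 = 0.3775 d⁻¹.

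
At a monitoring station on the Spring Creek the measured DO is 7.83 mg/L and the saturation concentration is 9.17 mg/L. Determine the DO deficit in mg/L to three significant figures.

D ≈ 1.34 mg/L

D = C_s − C = 9.17 − 7.83 = 1.34 mg/L.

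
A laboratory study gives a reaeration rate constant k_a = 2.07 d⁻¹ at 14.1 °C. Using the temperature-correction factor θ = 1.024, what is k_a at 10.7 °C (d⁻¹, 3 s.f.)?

k_a ≈ 1.91 d⁻¹

k_a(T₂) = k_a(T₁) · θ^(T₂−T₁) = 2.07 × 1.024^(10.7−14.1)
= 2.07 × 1.024^-3.40 = 2.07 × 0.9225 = 1.910 d⁻¹.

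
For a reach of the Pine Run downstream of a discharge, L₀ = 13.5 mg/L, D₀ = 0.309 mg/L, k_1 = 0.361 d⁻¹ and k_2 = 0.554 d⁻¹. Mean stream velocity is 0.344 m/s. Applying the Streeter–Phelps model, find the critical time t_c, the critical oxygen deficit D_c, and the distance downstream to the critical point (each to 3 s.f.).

With k_2/k_1 = 1.535 and 1 − D₀(k_2−k_1)/(k_1 L₀) = 0.9878,
t_c = ln(1.535 × 0.9878) / (0.554 − 0.361) = ln(1.516) / 0.1930 = 0.4160/0.1930 = 2.155 d.
D_c = (k_1/k_2) L₀ e^(−k_1 t_c) = (0.361/0.554) × 13.5 × e^(−0.361×2.155) = 0.6516 × 13.5 × 0.4593 = 4.040 mg/L.
x_c = v t_c = 0.344 m/s × 2.155 d × 86400 s/d = 64060 m ≈ 64.1 km.

t_c ≈ 2.16 d; D_c ≈ 4.04 mg/L; x_c ≈ 64.1 km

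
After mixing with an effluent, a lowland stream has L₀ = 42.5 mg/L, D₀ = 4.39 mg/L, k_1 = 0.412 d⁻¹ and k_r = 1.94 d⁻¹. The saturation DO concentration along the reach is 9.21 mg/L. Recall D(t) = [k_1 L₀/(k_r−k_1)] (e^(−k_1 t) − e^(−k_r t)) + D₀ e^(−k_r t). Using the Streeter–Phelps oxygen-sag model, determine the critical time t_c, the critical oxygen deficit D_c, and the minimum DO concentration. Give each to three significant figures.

At the critical point dD/dt = 0, so k_1 L₀ e^(−k_1 t) = k_r D. Substituting D(t) from the Streeter–Phelps equation and solving for t gives
t_c = ln[(k_r/k_1)(1 − D₀(k_r−k_1)/(k_1 L₀))] / (k_r−k_1).
Here k_r−k_1 = 1.528 d⁻¹ and 1 − D₀(k_r−k_1)/(k_1 L₀) = 1 − 4.39×1.528/(0.412×42.5) = 0.6169, so
t_c = ln(4.709 × 0.6169) / 1.528 = 1.066 / 1.528 = 0.6979 d.
L(t_c) = L₀ e^(−k_1 t_c) = 42.5 × 0.7501 = 31.88 mg/L, and at the critical point k_r D_c = k_1 L, so D_c = (0.412/1.94) × 31.88 = 6.770 mg/L.
Minimum DO = C_s − D_c = 9.21 − 6.770 = 2.440 mg/L.

t_c ≈ 0.698 d; D_c ≈ 6.77 mg/L; min DO ≈ 2.44 mg/L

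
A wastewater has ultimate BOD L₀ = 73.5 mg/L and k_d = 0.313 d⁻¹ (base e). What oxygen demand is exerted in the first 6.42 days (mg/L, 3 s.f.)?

y_t = L₀(1 − e^(−k_d t)) = 73.5 × (1 − e^(−0.313×6.42))
= 73.5 × (1 − 0.1341) = 73.5 × 0.8659 = 63.65 mg/L.

y ≈ 63.6 mg/L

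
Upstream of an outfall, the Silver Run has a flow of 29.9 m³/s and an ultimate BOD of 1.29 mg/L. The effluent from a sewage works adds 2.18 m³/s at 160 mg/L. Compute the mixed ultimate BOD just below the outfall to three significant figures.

12.1 mg/L

Flow-weighted mixing: C = (Q_r C_r + Q_w C_w)/(Q_r + Q_w)
= (29.9×1.29 + 2.18×160)/(29.9 + 2.18) = 387.4/32.08 = 12.08 mg/L.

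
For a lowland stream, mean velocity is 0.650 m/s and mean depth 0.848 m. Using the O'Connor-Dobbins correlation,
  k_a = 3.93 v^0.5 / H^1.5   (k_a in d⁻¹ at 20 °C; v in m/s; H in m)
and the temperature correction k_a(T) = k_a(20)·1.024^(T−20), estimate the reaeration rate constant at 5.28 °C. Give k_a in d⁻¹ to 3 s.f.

k_a(20) = 3.93 × 0.650^0.5 / 0.848^1.5 = 3.93 × 0.8062 / 0.7809 = 4.057 d⁻¹.
k_a(5.28) = 4.057 × 1.024^(5.28−20) = 4.057 × 0.7053 = 2.862 d⁻¹.

k_a ≈ 2.86 d⁻¹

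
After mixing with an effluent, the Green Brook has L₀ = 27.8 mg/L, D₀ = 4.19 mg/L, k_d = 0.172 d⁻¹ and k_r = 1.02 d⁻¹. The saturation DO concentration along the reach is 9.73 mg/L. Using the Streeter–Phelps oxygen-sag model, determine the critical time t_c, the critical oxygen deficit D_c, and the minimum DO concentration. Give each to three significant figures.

t_c = [1/(k_r−k_d)] ln[(k_r/k_d)(1 − D₀(k_r−k_d)/(k_d L₀))]
= [1/(1.02−0.172)] ln[(1.02/0.172)(1 − 4.19×0.8480/(0.172×27.8))]
= (1/0.8480) ln[5.930 × 0.2569] = 1.179 × ln(1.524) = 1.179 × 0.4211 = 0.4965 d.
D_c = (k_d/k_r) L₀ e^(−k_d t_c) = (0.172/1.02) × 27.8 × e^(−0.172×0.4965) = 0.1686 × 27.8 × 0.9181 = 4.304 mg/L.
Minimum DO = C_s − D_c = 9.73 − 4.304 = 5.426 mg/L.

t_c ≈ 0.497 d; D_c ≈ 4.30 mg/L; min DO ≈ 5.43 mg/L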